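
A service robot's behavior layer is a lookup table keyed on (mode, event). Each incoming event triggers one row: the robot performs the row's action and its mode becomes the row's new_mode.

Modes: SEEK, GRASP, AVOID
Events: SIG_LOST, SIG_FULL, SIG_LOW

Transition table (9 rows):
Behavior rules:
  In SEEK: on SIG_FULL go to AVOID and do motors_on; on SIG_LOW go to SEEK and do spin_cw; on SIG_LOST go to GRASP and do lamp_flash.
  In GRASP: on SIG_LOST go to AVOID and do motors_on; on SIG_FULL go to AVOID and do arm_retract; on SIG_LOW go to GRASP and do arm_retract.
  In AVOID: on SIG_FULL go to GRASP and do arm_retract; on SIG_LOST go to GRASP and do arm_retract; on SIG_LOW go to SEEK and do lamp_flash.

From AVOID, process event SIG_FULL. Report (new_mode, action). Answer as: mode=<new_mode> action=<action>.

mode=GRASP action=arm_retract

current mode = AVOID; filter table to that mode:
  (AVOID, SIG_FULL) → (GRASP, arm_retract)  ← event matches
  (AVOID, SIG_LOST) → (GRASP, arm_retract)
  (AVOID, SIG_LOW) → (SEEK, lamp_flash)
event = SIG_FULL selects (GRASP, arm_retract)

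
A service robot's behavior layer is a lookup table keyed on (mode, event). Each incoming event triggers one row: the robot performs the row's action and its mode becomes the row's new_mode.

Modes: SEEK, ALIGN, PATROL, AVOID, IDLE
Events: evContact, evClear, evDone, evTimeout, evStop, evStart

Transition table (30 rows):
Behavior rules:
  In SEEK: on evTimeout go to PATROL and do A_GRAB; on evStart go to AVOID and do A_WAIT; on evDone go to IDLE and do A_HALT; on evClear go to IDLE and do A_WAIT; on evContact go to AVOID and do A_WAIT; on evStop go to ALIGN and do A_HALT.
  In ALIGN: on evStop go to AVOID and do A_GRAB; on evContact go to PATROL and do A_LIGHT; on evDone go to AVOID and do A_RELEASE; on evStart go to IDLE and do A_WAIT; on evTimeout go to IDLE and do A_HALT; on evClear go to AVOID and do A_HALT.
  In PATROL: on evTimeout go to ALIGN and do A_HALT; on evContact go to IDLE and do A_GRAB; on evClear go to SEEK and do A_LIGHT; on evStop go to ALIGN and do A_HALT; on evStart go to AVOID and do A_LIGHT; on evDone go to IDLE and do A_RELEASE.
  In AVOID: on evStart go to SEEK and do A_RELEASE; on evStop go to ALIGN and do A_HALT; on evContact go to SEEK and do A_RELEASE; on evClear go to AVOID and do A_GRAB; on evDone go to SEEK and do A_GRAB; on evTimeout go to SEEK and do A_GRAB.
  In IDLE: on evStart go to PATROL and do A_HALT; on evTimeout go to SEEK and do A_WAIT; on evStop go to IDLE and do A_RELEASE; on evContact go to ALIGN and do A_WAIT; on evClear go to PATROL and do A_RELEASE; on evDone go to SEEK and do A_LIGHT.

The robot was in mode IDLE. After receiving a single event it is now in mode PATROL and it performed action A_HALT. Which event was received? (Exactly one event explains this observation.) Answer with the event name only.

try evContact: (IDLE, evContact) → (ALIGN, A_WAIT)
try evClear: (IDLE, evClear) → (PATROL, A_RELEASE)
try evDone: (IDLE, evDone) → (SEEK, A_LIGHT)
try evTimeout: (IDLE, evTimeout) → (SEEK, A_WAIT)
try evStop: (IDLE, evStop) → (IDLE, A_RELEASE)
try evStart: (IDLE, evStart) → (PATROL, A_HALT)  ← matches

evStart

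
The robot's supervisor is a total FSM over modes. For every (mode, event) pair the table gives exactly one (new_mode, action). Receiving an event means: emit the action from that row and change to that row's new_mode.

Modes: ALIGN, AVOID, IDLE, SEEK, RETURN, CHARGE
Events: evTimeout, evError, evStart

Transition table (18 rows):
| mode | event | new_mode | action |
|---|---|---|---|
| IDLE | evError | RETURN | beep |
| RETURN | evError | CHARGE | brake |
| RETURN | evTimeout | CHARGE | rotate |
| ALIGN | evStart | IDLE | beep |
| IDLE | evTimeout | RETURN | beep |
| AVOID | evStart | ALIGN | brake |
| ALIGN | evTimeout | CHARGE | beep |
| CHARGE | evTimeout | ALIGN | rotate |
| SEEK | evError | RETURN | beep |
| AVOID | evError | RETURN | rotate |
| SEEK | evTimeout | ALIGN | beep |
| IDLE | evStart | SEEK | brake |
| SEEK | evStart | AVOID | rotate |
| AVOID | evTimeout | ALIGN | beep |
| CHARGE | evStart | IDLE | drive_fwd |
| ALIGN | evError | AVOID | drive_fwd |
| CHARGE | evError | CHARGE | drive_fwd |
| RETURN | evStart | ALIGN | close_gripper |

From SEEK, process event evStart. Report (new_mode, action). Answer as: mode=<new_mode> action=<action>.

current mode = SEEK; filter table to that mode:
  (SEEK, evError) → (RETURN, beep)
  (SEEK, evTimeout) → (ALIGN, beep)
  (SEEK, evStart) → (AVOID, rotate)  ← event matches
event = evStart selects (AVOID, rotate)

mode=AVOID action=rotate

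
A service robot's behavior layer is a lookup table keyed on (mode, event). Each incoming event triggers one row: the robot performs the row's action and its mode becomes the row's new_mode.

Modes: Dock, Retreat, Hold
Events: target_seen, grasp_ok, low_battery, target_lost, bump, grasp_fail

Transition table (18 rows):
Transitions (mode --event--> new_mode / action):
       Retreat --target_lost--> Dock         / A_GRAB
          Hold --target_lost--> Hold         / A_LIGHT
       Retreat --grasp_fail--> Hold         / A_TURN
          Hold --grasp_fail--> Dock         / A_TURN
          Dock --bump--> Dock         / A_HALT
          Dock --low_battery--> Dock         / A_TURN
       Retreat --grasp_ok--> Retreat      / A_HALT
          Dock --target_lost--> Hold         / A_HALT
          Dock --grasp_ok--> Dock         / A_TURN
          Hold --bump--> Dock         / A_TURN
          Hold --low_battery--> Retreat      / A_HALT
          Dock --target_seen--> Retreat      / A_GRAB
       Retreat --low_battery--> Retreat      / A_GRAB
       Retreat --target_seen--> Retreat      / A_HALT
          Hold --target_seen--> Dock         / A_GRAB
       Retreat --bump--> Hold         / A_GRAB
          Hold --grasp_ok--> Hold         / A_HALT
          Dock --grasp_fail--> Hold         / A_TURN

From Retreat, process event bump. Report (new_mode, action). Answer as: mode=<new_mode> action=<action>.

mode=Hold action=A_GRAB

current mode = Retreat; filter table to that mode:
  (Retreat, target_lost) → (Dock, A_GRAB)
  (Retreat, grasp_fail) → (Hold, A_TURN)
  (Retreat, grasp_ok) → (Retreat, A_HALT)
  (Retreat, low_battery) → (Retreat, A_GRAB)
  (Retreat, target_seen) → (Retreat, A_HALT)
  (Retreat, bump) → (Hold, A_GRAB)  ← event matches
event = bump selects (Hold, A_GRAB)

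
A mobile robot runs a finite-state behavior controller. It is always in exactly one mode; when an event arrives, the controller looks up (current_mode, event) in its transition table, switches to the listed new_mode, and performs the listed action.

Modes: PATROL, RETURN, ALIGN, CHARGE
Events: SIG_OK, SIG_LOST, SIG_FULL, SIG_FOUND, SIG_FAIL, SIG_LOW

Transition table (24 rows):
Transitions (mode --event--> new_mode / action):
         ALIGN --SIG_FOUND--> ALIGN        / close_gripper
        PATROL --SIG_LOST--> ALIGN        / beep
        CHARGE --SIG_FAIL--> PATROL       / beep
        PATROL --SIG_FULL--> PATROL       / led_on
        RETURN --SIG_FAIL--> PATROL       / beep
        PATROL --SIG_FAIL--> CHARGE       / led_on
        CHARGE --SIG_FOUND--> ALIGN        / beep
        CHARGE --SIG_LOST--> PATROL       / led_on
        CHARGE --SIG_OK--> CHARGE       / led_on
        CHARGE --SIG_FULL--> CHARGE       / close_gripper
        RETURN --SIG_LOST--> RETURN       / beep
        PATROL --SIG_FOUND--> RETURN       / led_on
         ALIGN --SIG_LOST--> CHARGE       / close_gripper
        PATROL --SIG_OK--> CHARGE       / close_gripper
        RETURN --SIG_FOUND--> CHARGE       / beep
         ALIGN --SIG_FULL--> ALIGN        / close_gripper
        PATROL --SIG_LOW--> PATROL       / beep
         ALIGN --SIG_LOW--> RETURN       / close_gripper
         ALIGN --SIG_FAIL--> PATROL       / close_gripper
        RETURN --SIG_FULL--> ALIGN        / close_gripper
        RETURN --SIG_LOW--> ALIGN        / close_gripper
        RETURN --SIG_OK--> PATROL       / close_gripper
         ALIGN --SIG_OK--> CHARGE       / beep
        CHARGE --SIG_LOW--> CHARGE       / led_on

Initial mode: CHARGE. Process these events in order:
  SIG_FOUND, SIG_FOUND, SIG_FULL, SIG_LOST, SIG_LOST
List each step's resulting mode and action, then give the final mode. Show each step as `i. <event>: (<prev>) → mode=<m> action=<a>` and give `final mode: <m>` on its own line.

1. SIG_FOUND: (CHARGE) → mode=ALIGN action=beep
2. SIG_FOUND: (ALIGN) → mode=ALIGN action=close_gripper
3. SIG_FULL: (ALIGN) → mode=ALIGN action=close_gripper
4. SIG_LOST: (ALIGN) → mode=CHARGE action=close_gripper
5. SIG_LOST: (CHARGE) → mode=PATROL action=led_on

final mode: PATROL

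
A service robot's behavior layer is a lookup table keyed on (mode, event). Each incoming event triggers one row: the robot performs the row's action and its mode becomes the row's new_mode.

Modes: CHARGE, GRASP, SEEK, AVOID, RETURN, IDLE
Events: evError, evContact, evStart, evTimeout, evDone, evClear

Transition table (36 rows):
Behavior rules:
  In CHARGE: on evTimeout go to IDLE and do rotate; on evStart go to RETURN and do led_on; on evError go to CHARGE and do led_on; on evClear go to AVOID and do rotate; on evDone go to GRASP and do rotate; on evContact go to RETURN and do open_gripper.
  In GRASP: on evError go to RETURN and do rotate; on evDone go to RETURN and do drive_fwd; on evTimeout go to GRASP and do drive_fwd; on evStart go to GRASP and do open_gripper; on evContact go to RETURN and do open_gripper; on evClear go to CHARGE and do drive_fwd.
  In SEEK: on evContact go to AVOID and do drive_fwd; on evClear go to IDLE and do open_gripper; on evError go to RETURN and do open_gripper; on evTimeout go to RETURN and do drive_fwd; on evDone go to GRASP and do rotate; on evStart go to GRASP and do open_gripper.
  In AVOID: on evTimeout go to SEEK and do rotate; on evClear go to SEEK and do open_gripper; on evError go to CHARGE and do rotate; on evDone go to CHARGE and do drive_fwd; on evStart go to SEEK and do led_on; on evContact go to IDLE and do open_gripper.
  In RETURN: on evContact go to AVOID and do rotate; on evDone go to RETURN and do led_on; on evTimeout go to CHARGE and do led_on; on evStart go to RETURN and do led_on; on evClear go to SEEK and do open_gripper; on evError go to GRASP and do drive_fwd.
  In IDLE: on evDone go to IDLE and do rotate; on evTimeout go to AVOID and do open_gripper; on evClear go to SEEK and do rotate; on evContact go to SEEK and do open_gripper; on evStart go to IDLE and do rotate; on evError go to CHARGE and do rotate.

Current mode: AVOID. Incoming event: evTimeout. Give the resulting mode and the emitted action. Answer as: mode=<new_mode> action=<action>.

current mode = AVOID; filter table to that mode:
  (AVOID, evTimeout) → (SEEK, rotate)  ← event matches
  (AVOID, evClear) → (SEEK, open_gripper)
  (AVOID, evError) → (CHARGE, rotate)
  (AVOID, evDone) → (CHARGE, drive_fwd)
  (AVOID, evStart) → (SEEK, led_on)
  (AVOID, evContact) → (IDLE, open_gripper)
event = evTimeout selects (SEEK, rotate)

mode=SEEK action=rotate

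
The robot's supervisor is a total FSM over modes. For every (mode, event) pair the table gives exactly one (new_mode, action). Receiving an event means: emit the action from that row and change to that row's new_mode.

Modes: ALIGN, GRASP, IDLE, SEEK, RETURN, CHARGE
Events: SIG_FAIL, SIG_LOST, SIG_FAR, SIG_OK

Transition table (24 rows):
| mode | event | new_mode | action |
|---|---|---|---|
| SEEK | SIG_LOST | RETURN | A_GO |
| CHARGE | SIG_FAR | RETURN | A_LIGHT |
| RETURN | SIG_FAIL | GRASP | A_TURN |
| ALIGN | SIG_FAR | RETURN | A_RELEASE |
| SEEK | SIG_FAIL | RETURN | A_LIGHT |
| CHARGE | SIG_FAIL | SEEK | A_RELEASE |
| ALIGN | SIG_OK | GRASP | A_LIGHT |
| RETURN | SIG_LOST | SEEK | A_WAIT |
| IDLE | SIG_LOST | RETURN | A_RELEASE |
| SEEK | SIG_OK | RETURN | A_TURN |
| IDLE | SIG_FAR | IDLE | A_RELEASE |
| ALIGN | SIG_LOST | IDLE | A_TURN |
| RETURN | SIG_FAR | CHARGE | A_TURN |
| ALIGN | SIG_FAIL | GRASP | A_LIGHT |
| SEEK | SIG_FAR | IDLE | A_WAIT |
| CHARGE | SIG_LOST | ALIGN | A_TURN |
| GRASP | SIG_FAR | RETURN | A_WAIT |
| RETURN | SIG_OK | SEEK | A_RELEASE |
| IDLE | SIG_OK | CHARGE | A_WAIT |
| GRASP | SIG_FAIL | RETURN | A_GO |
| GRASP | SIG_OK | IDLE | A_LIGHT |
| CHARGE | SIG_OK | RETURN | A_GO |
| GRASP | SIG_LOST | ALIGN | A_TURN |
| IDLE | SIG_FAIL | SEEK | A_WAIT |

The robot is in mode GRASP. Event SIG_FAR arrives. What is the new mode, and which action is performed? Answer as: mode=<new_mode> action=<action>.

current mode = GRASP; filter table to that mode:
  (GRASP, SIG_FAR) → (RETURN, A_WAIT)  ← event matches
  (GRASP, SIG_FAIL) → (RETURN, A_GO)
  (GRASP, SIG_OK) → (IDLE, A_LIGHT)
  (GRASP, SIG_LOST) → (ALIGN, A_TURN)
event = SIG_FAR selects (RETURN, A_WAIT)

mode=RETURN action=A_WAIT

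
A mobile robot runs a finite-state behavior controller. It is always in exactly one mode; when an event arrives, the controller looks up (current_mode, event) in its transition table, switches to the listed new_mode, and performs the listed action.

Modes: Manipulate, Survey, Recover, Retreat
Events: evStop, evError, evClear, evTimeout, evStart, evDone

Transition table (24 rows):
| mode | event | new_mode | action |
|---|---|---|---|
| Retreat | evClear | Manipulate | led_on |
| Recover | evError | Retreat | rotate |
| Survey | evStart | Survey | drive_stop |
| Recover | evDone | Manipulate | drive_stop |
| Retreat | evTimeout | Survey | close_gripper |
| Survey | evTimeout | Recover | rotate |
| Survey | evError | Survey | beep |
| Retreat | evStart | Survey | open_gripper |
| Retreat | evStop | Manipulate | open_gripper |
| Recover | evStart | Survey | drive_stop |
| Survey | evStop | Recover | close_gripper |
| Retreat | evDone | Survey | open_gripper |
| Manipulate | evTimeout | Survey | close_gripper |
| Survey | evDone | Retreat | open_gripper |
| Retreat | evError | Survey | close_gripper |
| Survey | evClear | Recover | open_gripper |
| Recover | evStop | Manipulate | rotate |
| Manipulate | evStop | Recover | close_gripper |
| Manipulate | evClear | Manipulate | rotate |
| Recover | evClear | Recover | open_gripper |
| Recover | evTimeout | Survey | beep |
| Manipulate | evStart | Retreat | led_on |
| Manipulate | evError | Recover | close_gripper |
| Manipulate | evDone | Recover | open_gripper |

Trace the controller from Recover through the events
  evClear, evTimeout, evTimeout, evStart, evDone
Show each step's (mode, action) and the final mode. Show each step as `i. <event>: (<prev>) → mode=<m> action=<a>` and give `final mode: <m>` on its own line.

1. evClear: (Recover) → mode=Recover action=open_gripper
2. evTimeout: (Recover) → mode=Survey action=beep
3. evTimeout: (Survey) → mode=Recover action=rotate
4. evStart: (Recover) → mode=Survey action=drive_stop
5. evDone: (Survey) → mode=Retreat action=open_gripper

final mode: Retreat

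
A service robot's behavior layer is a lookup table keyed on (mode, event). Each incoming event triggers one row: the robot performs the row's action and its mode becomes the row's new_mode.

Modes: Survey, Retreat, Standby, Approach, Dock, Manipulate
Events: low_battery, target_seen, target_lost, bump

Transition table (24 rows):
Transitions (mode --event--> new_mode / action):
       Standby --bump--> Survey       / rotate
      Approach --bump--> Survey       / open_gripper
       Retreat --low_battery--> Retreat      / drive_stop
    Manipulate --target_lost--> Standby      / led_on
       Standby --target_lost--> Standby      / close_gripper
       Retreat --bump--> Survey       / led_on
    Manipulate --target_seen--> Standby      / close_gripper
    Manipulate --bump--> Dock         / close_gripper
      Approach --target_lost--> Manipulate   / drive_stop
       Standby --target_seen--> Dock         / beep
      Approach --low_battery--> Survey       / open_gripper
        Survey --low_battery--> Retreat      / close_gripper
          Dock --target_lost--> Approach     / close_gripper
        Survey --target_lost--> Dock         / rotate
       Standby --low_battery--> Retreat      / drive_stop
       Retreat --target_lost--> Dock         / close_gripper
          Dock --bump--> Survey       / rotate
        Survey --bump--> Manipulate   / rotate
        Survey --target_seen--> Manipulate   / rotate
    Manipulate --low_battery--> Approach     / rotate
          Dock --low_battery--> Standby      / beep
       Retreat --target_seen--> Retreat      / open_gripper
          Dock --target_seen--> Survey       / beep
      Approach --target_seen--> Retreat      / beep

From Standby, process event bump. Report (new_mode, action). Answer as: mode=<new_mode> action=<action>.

current mode = Standby; filter table to that mode:
  (Standby, bump) → (Survey, rotate)  ← event matches
  (Standby, target_lost) → (Standby, close_gripper)
  (Standby, target_seen) → (Dock, beep)
  (Standby, low_battery) → (Retreat, drive_stop)
event = bump selects (Survey, rotate)

mode=Survey action=rotate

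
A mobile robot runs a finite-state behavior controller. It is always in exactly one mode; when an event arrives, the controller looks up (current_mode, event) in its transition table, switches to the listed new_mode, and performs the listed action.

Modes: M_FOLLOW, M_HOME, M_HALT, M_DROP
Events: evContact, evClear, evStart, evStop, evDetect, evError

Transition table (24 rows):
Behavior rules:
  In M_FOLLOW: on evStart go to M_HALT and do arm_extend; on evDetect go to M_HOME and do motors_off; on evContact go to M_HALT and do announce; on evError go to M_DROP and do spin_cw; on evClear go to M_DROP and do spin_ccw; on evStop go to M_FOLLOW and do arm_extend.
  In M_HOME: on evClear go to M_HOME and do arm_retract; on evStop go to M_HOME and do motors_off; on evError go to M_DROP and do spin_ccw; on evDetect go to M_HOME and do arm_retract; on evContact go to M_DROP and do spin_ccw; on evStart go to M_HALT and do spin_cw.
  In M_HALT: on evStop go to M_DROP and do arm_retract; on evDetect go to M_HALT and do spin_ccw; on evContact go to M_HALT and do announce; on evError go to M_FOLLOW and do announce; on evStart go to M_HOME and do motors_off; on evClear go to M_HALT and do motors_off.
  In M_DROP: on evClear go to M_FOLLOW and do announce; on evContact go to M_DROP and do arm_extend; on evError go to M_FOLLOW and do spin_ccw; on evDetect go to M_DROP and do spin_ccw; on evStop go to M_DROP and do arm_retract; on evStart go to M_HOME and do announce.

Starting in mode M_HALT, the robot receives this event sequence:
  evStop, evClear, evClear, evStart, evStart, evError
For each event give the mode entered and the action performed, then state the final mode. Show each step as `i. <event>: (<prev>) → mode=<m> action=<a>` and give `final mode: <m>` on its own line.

final mode: M_FOLLOW

1. evStop: (M_HALT) → mode=M_DROP action=arm_retract
2. evClear: (M_DROP) → mode=M_FOLLOW action=announce
3. evClear: (M_FOLLOW) → mode=M_DROP action=spin_ccw
4. evStart: (M_DROP) → mode=M_HOME action=announce
5. evStart: (M_HOME) → mode=M_HALT action=spin_cw
6. evError: (M_HALT) → mode=M_FOLLOW action=announce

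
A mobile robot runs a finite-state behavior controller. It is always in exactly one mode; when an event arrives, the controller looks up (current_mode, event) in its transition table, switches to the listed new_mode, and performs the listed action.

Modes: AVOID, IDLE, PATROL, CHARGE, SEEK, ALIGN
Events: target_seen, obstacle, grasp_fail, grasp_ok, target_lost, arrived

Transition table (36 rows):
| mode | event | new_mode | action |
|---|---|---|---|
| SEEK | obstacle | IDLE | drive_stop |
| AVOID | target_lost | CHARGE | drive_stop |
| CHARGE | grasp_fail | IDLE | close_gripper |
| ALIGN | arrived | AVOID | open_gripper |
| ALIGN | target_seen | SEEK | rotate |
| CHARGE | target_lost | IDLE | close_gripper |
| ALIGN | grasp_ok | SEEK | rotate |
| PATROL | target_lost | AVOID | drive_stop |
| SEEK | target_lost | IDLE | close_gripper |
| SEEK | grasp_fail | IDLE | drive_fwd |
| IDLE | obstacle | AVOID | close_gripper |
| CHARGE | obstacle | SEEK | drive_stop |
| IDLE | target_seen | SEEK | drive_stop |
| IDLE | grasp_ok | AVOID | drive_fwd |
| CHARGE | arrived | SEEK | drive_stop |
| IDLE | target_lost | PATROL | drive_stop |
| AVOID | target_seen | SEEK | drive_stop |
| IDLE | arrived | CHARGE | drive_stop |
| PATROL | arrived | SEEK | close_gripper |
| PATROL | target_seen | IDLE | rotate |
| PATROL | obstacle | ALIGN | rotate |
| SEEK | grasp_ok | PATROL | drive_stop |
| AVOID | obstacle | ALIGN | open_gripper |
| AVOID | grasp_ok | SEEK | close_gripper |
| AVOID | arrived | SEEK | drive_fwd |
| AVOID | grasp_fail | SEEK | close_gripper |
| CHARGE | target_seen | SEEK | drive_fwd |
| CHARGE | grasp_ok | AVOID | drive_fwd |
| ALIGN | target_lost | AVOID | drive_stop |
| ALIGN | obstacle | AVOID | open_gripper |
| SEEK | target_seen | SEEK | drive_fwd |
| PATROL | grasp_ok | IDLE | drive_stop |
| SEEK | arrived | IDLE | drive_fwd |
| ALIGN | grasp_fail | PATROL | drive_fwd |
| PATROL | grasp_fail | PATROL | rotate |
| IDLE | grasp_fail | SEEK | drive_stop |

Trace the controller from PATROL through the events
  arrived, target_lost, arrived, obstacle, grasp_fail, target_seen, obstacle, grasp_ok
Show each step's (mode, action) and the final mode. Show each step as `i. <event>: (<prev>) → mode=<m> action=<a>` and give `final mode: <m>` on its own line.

final mode: AVOID

1. arrived: (PATROL) → mode=SEEK action=close_gripper
2. target_lost: (SEEK) → mode=IDLE action=close_gripper
3. arrived: (IDLE) → mode=CHARGE action=drive_stop
4. obstacle: (CHARGE) → mode=SEEK action=drive_stop
5. grasp_fail: (SEEK) → mode=IDLE action=drive_fwd
6. target_seen: (IDLE) → mode=SEEK action=drive_stop
7. obstacle: (SEEK) → mode=IDLE action=drive_stop
8. grasp_ok: (IDLE) → mode=AVOID action=drive_fwd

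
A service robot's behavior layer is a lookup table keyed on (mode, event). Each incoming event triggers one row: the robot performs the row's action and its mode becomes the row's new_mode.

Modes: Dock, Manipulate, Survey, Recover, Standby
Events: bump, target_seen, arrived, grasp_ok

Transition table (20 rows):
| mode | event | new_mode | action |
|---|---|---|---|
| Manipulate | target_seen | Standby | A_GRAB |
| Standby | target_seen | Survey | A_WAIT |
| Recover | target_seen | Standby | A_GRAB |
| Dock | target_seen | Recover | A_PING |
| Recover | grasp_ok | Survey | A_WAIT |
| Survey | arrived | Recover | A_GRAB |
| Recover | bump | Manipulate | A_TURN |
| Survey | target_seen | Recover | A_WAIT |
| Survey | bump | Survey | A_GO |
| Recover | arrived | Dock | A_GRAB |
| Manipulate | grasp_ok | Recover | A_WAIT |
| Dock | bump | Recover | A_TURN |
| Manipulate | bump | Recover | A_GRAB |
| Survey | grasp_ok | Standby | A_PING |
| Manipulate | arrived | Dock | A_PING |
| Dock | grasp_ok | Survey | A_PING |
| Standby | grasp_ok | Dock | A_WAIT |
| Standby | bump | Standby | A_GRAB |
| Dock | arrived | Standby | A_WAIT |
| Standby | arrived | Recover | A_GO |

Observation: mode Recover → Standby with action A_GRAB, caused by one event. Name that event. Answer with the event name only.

try bump: (Recover, bump) → (Manipulate, A_TURN)
try target_seen: (Recover, target_seen) → (Standby, A_GRAB)  ← matches
try arrived: (Recover, arrived) → (Dock, A_GRAB)
try grasp_ok: (Recover, grasp_ok) → (Survey, A_WAIT)

target_seen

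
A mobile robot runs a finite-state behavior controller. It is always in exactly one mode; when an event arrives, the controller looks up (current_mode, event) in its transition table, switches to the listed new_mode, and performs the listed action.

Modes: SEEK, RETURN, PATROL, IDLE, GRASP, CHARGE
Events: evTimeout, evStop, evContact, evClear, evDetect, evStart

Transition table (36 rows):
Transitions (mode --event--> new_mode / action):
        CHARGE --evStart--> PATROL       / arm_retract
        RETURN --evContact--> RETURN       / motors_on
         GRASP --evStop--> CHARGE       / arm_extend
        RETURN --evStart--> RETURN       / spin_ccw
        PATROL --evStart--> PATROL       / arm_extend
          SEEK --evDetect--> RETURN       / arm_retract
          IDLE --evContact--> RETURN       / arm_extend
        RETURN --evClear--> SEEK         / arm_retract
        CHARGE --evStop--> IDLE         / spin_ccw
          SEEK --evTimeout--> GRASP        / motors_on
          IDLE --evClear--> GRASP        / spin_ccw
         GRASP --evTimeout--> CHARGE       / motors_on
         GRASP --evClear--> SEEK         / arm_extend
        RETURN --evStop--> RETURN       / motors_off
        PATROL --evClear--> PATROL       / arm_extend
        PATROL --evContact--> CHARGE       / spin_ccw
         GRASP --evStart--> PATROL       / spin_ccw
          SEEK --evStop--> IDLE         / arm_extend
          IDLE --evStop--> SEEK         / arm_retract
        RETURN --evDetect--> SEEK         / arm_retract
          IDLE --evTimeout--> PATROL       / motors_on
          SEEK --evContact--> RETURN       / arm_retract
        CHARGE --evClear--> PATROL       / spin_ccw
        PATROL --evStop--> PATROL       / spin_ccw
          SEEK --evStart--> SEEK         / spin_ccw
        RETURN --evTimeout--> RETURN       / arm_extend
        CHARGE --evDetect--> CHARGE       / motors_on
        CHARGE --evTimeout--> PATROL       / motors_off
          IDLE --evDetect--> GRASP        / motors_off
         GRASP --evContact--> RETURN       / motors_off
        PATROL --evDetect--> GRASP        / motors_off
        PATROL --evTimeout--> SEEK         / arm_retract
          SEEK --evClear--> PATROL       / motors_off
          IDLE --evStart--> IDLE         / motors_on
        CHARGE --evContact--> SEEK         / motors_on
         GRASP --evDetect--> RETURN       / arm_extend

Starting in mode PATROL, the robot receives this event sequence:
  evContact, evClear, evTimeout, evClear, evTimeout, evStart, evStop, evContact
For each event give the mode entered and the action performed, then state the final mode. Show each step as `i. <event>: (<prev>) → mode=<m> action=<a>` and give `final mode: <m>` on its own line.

1. evContact: (PATROL) → mode=CHARGE action=spin_ccw
2. evClear: (CHARGE) → mode=PATROL action=spin_ccw
3. evTimeout: (PATROL) → mode=SEEK action=arm_retract
4. evClear: (SEEK) → mode=PATROL action=motors_off
5. evTimeout: (PATROL) → mode=SEEK action=arm_retract
6. evStart: (SEEK) → mode=SEEK action=spin_ccw
7. evStop: (SEEK) → mode=IDLE action=arm_extend
8. evContact: (IDLE) → mode=RETURN action=arm_extend

final mode: RETURN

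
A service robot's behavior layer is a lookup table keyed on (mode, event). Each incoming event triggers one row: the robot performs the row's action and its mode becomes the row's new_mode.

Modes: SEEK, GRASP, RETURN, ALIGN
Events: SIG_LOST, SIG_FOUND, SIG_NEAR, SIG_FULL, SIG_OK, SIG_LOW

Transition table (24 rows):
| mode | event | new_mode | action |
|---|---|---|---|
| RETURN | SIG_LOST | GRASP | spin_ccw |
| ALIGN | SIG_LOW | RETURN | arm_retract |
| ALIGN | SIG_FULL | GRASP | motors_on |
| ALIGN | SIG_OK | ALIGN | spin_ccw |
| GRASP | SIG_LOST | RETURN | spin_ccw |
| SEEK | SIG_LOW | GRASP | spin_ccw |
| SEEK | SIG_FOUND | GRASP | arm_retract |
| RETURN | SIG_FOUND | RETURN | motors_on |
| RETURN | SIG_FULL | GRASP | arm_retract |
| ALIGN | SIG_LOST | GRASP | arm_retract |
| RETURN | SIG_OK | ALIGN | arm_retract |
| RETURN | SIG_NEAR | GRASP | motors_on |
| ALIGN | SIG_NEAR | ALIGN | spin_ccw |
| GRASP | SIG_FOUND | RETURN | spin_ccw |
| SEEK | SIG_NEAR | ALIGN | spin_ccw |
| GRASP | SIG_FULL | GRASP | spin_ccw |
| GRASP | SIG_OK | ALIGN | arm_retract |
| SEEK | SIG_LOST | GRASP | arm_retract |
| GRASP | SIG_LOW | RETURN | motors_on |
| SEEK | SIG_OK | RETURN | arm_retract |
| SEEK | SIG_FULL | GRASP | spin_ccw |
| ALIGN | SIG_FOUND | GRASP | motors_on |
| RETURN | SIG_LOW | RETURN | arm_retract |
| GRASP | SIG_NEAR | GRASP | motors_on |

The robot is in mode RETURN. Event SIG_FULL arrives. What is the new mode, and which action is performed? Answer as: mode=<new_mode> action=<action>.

mode=GRASP action=arm_retract

current mode = RETURN; filter table to that mode:
  (RETURN, SIG_LOST) → (GRASP, spin_ccw)
  (RETURN, SIG_FOUND) → (RETURN, motors_on)
  (RETURN, SIG_FULL) → (GRASP, arm_retract)  ← event matches
  (RETURN, SIG_OK) → (ALIGN, arm_retract)
  (RETURN, SIG_NEAR) → (GRASP, motors_on)
  (RETURN, SIG_LOW) → (RETURN, arm_retract)
event = SIG_FULL selects (GRASP, arm_retract)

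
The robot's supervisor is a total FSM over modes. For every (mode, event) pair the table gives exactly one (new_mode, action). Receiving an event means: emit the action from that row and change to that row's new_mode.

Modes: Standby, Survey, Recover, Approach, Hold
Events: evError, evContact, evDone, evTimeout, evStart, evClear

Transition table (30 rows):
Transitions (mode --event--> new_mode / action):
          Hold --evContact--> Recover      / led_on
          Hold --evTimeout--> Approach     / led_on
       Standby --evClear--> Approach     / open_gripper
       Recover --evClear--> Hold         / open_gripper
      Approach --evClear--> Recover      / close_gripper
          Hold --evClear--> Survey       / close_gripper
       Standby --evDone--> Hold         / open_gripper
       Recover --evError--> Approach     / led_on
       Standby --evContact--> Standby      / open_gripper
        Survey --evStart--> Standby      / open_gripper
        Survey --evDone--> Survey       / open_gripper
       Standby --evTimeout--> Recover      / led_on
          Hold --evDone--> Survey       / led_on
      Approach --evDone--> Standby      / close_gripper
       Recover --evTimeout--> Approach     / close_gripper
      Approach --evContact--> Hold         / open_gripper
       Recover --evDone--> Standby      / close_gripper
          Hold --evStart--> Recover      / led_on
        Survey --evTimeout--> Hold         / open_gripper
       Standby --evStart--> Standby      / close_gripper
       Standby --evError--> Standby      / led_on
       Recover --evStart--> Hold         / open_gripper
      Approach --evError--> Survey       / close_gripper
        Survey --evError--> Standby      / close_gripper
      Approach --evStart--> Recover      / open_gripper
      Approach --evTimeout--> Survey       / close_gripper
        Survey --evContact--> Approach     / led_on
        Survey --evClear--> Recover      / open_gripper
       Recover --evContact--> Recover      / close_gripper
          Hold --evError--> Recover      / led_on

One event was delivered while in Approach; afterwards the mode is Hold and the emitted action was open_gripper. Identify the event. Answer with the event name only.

evContact

try evError: (Approach, evError) → (Survey, close_gripper)
try evContact: (Approach, evContact) → (Hold, open_gripper)  ← matches
try evDone: (Approach, evDone) → (Standby, close_gripper)
try evTimeout: (Approach, evTimeout) → (Survey, close_gripper)
try evStart: (Approach, evStart) → (Recover, open_gripper)
try evClear: (Approach, evClear) → (Recover, close_gripper)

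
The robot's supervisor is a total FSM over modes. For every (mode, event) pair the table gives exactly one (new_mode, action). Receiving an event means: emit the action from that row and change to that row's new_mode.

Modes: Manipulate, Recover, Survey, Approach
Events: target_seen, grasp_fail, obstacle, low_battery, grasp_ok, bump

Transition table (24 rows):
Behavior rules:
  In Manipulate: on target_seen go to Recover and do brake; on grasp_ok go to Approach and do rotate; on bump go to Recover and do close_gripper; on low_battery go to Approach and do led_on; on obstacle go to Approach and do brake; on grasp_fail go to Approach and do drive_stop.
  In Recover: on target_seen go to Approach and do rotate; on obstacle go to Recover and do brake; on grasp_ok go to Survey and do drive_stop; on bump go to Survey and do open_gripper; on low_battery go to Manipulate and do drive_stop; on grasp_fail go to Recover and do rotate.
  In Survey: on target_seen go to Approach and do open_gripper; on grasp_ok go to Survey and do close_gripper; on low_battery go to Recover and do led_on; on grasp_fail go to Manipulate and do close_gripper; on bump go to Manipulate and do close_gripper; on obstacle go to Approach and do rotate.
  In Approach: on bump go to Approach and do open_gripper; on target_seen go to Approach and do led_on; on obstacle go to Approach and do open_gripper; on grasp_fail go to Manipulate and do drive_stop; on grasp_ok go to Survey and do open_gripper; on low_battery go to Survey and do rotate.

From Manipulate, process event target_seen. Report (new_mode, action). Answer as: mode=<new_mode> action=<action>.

current mode = Manipulate; filter table to that mode:
  (Manipulate, target_seen) → (Recover, brake)  ← event matches
  (Manipulate, grasp_ok) → (Approach, rotate)
  (Manipulate, bump) → (Recover, close_gripper)
  (Manipulate, low_battery) → (Approach, led_on)
  (Manipulate, obstacle) → (Approach, brake)
  (Manipulate, grasp_fail) → (Approach, drive_stop)
event = target_seen selects (Recover, brake)

mode=Recover action=brake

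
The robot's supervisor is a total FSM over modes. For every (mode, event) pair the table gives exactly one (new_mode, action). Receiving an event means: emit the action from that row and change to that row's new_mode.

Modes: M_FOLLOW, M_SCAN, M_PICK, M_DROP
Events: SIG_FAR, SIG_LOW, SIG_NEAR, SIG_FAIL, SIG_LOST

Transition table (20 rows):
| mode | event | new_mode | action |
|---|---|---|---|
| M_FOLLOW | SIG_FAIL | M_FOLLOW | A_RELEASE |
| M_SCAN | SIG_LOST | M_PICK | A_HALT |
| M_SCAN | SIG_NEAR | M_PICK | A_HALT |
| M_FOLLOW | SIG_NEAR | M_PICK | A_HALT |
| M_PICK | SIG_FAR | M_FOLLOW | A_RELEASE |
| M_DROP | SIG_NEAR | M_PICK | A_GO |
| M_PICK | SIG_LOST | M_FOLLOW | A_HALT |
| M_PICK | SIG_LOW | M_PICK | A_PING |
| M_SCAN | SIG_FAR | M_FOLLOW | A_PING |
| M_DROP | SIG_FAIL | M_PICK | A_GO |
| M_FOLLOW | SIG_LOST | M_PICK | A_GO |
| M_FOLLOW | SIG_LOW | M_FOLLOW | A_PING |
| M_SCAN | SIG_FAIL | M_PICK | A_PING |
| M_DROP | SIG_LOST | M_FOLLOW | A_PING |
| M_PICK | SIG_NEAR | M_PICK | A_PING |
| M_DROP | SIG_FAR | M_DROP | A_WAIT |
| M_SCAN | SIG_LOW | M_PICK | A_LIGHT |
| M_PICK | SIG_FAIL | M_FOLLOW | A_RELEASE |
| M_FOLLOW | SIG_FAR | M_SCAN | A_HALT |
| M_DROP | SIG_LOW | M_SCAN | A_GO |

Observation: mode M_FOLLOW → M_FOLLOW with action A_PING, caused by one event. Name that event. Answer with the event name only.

SIG_LOW

try SIG_FAR: (M_FOLLOW, SIG_FAR) → (M_SCAN, A_HALT)
try SIG_LOW: (M_FOLLOW, SIG_LOW) → (M_FOLLOW, A_PING)  ← matches
try SIG_NEAR: (M_FOLLOW, SIG_NEAR) → (M_PICK, A_HALT)
try SIG_FAIL: (M_FOLLOW, SIG_FAIL) → (M_FOLLOW, A_RELEASE)
try SIG_LOST: (M_FOLLOW, SIG_LOST) → (M_PICK, A_GO)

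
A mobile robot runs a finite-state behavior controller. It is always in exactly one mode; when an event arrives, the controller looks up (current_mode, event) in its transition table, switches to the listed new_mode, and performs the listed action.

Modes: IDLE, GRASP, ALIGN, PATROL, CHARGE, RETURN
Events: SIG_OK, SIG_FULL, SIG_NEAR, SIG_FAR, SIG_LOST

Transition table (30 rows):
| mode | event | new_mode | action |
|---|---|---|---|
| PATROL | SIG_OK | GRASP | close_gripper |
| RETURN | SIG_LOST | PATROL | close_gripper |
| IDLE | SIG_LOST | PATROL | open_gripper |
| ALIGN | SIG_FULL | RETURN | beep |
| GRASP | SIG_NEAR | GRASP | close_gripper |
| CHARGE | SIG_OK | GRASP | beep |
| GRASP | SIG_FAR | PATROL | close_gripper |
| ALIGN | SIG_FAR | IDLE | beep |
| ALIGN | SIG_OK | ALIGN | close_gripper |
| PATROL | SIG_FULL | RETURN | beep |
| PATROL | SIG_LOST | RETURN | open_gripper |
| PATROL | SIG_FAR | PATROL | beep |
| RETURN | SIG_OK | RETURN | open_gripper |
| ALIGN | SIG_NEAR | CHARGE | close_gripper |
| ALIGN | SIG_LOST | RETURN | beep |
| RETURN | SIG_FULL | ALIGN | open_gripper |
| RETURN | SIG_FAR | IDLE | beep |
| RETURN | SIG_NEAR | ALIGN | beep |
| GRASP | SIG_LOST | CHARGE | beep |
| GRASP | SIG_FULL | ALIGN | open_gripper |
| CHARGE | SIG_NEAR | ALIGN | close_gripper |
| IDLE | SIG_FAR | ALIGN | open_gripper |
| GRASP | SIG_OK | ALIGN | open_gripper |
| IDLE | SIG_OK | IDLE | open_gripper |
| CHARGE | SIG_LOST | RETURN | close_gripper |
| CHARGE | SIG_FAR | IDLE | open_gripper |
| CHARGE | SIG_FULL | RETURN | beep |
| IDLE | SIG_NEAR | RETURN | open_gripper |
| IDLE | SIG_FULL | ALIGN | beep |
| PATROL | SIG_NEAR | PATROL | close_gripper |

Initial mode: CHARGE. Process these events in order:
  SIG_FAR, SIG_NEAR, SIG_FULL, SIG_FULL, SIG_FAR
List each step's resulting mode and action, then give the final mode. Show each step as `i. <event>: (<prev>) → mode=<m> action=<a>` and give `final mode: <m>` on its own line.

final mode: IDLE

1. SIG_FAR: (CHARGE) → mode=IDLE action=open_gripper
2. SIG_NEAR: (IDLE) → mode=RETURN action=open_gripper
3. SIG_FULL: (RETURN) → mode=ALIGN action=open_gripper
4. SIG_FULL: (ALIGN) → mode=RETURN action=beep
5. SIG_FAR: (RETURN) → mode=IDLE action=beep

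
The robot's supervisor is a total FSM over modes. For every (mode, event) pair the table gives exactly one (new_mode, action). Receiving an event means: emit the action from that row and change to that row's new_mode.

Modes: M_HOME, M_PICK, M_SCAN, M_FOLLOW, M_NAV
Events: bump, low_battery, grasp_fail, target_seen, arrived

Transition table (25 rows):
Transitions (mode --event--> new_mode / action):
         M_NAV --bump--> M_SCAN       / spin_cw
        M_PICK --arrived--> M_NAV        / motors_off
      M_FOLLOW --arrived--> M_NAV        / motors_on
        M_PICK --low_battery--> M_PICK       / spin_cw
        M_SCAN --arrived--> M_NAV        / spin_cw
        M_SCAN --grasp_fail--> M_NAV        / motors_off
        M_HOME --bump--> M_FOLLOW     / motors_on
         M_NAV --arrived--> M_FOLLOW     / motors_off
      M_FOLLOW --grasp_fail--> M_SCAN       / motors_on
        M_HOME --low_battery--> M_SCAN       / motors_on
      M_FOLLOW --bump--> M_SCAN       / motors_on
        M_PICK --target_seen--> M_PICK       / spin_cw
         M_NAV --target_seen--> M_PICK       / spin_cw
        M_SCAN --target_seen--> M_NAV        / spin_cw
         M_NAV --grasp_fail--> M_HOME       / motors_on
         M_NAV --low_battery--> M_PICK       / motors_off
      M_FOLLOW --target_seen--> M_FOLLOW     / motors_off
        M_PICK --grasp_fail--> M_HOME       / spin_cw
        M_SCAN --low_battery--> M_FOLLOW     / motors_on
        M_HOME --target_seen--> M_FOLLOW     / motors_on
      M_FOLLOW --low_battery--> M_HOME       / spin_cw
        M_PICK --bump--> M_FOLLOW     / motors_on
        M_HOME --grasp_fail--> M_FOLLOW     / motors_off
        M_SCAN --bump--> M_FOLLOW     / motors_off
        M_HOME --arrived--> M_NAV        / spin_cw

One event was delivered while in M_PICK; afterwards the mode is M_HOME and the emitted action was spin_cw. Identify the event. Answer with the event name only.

try bump: (M_PICK, bump) → (M_FOLLOW, motors_on)
try low_battery: (M_PICK, low_battery) → (M_PICK, spin_cw)
try grasp_fail: (M_PICK, grasp_fail) → (M_HOME, spin_cw)  ← matches
try target_seen: (M_PICK, target_seen) → (M_PICK, spin_cw)
try arrived: (M_PICK, arrived) → (M_NAV, motors_off)

grasp_fail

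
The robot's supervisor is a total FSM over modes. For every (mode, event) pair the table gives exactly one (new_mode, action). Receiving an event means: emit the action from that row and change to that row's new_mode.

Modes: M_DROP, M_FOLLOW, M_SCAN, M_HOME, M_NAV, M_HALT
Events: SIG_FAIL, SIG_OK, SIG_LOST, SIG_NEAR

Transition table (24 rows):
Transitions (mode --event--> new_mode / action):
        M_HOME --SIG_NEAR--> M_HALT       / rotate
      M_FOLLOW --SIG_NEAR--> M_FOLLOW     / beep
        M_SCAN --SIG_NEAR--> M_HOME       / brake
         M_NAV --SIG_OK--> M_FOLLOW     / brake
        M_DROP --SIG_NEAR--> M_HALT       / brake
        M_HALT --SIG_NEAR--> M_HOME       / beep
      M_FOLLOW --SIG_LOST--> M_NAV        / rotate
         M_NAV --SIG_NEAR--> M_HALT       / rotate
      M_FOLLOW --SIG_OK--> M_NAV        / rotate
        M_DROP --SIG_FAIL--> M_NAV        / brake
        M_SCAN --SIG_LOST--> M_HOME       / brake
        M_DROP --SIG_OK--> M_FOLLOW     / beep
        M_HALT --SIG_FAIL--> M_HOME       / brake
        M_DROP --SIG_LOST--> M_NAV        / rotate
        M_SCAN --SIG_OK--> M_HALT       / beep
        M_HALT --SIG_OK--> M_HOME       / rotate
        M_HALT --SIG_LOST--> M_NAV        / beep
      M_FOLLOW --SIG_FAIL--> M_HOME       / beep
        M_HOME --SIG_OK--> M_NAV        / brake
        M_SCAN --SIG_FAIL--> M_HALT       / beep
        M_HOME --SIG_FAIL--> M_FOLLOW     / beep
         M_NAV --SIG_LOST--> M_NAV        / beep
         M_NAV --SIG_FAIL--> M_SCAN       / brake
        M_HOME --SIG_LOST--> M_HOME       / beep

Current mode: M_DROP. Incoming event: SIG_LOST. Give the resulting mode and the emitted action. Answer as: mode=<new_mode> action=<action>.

current mode = M_DROP; filter table to that mode:
  (M_DROP, SIG_NEAR) → (M_HALT, brake)
  (M_DROP, SIG_FAIL) → (M_NAV, brake)
  (M_DROP, SIG_OK) → (M_FOLLOW, beep)
  (M_DROP, SIG_LOST) → (M_NAV, rotate)  ← event matches
event = SIG_LOST selects (M_NAV, rotate)

mode=M_NAV action=rotate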